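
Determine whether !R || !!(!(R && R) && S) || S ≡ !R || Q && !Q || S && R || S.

Yes

E1: !R || !!(!(R && R) && S) || S
    = !R || !!(!R && S) || S   — idempotence
    = !R || !R && S || S   — double negation
    = !R || S   — absorption
E2: !R || Q && !Q || S && R || S
    = !R || S && R || S   — complement / identity
    = !R || S   — absorption
Both reduce to !R || S, so they are equivalent.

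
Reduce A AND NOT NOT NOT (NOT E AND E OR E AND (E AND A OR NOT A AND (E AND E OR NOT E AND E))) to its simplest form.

A AND NOT E

A AND NOT NOT NOT (NOT E AND E OR E AND (E AND A OR NOT A AND (E AND E OR NOT E AND E)))
= A AND NOT NOT NOT (NOT E AND E OR E AND (E AND A OR NOT A AND E))   (distribution)
= A AND NOT NOT NOT (NOT E AND E OR E AND E)   (distribution)
= A AND NOT NOT NOT E   (distribution)
= A AND NOT E   (double negation)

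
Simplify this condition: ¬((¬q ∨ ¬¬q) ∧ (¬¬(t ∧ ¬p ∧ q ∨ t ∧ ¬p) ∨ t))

¬t

¬((¬q ∨ ¬¬q) ∧ (¬¬(t ∧ ¬p ∧ q ∨ t ∧ ¬p) ∨ t))
= ¬((¬q ∨ q) ∧ (¬¬(t ∧ ¬p ∧ q ∨ t ∧ ¬p) ∨ t))   (double negation)
= ¬(¬¬(t ∧ ¬p ∧ q ∨ t ∧ ¬p) ∨ t)   (complement / identity)
= ¬(¬¬(t ∧ ¬p) ∨ t)   (absorption)
= ¬(t ∧ ¬p ∨ t)   (double negation)
= ¬t   (absorption)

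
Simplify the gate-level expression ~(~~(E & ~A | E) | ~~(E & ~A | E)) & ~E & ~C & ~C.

~(~~(E & ~A | E) | ~~(E & ~A | E)) & ~E & ~C & ~C
= ~(E & ~A | E) & ~(E & ~A | E) & ~E & ~C & ~C   [De Morgan]
= ~(E & ~A | E) & ~E & ~C & ~C   [idempotence]
= ~E & ~E & ~C & ~C   [absorption]
= ~E & ~E & ~C   [idempotence]
= ~E & ~C   [idempotence]

~E & ~C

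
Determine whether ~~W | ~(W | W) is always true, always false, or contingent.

~~W | ~(W | W)
= ~~W | ~W   [idempotence]
= W | ~W   [double negation]
= 1   [complement]

always true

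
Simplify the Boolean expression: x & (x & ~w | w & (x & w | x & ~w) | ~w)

x

x & (x & ~w | w & (x & w | x & ~w) | ~w)
= x & (x & ~w | w & x | ~w)
= x & (x | ~w)
= x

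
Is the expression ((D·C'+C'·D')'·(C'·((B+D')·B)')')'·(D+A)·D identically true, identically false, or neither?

((D·C'+C'·D')'·(C'·((B+D')·B)')')'·(D+A)·D
= ((C')'·(C'·((B+D')·B)')')'·(D+A)·D   [distribution]
= ((C')'·(C'·B')')'·(D+A)·D   [absorption]
= (C'+C'·B')·(D+A)·D   [De Morgan]
= (C'+C'·B')·D   [absorption]
= C'·D   [absorption]
This depends on C, D, so it is not a constant.

neither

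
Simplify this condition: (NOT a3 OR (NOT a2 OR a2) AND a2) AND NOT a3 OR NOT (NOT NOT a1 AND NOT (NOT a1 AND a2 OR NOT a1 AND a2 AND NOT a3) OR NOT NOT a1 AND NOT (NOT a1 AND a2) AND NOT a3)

NOT a3 OR NOT a1

(NOT a3 OR (NOT a2 OR a2) AND a2) AND NOT a3 OR NOT (NOT NOT a1 AND NOT (NOT a1 AND a2 OR NOT a1 AND a2 AND NOT a3) OR NOT NOT a1 AND NOT (NOT a1 AND a2) AND NOT a3)
= (NOT a3 OR (NOT a2 OR a2) AND a2) AND NOT a3 OR NOT (NOT NOT a1 AND NOT (NOT a1 AND a2) OR NOT NOT a1 AND NOT (NOT a1 AND a2) AND NOT a3)   — absorption
= (NOT a3 OR (NOT a2 OR a2) AND a2) AND NOT a3 OR NOT (NOT NOT a1 AND NOT (NOT a1 AND a2))   — absorption
= (NOT a3 OR (NOT a2 OR a2) AND a2) AND NOT a3 OR NOT a1 OR NOT a1 AND a2   — De Morgan
= (NOT a3 OR a2) AND NOT a3 OR NOT a1 OR NOT a1 AND a2   — complement / identity
= (NOT a3 OR a2) AND NOT a3 OR NOT a1   — absorption
= NOT a3 OR NOT a1   — absorption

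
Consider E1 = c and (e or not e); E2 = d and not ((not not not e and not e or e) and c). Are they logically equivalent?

E1: c and (e or not e)
    = c   — complement / identity
E2: d and not ((not not not e and not e or e) and c)
    = d and not ((not e and not e or e) and c)   — double negation
    = d and not ((not e or e) and c)   — idempotence
    = d and not c   — complement / identity
These differ: at c=0, d=1, e=0, E1 = 0 but E2 = 1.

No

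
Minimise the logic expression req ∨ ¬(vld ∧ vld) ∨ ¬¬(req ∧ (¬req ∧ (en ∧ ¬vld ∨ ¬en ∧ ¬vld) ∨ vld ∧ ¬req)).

req ∨ ¬vld

req ∨ ¬(vld ∧ vld) ∨ ¬¬(req ∧ (¬req ∧ (en ∧ ¬vld ∨ ¬en ∧ ¬vld) ∨ vld ∧ ¬req))
= req ∨ ¬(vld ∧ vld) ∨ ¬¬(req ∧ (¬req ∧ ¬vld ∨ vld ∧ ¬req))   [distribution]
= req ∨ ¬(vld ∧ vld) ∨ ¬¬(req ∧ ¬req)   [distribution]
= req ∨ ¬(vld ∧ vld) ∨ req ∧ ¬req   [double negation]
= req ∨ ¬vld ∨ req ∧ ¬req   [idempotence]
= req ∨ ¬vld   [complement / identity]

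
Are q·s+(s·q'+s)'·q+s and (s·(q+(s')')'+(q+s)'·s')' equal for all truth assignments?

Yes

E1: q·s+(s·q'+s)'·q+s
    = q·s+s'·q+s
    = q+s
E2: (s·(q+(s')')'+(q+s)'·s')'
    = (s·(q+s)'+(q+s)'·s')'
    = ((q+s)')'
    = q+s
Both reduce to q+s, so they are equivalent.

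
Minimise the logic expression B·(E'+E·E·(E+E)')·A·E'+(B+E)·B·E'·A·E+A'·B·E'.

B·(E'+E·E·(E+E)')·A·E'+(B+E)·B·E'·A·E+A'·B·E'
= B·(E'+E·(E+E)')·A·E'+(B+E)·B·E'·A·E+A'·B·E'
= B·(E'+E·E')·A·E'+(B+E)·B·E'·A·E+A'·B·E'
= B·(E'+E·E')·A·E'+B·E'·A·E+A'·B·E'
= B·E'·A·E'+B·E'·A·E+A'·B·E'
= B·E'·A+A'·B·E'
= B·E'

B·E'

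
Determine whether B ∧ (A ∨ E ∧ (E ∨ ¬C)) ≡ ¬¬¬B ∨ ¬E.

No

E1: B ∧ (A ∨ E ∧ (E ∨ ¬C))
    = B ∧ (A ∨ E)   (absorption)
E2: ¬¬¬B ∨ ¬E
    = ¬B ∨ ¬E   (double negation)
These differ: at A=0, B=0, C=1, E=0, E1 = 0 but E2 = 1.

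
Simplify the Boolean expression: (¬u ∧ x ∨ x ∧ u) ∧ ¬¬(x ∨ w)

(¬u ∧ x ∨ x ∧ u) ∧ ¬¬(x ∨ w)
= x ∧ ¬¬(x ∨ w)
= x ∧ (x ∨ w)
= x

x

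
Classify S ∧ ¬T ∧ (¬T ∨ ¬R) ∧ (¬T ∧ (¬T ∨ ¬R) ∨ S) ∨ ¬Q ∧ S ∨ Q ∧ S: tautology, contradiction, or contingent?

S ∧ ¬T ∧ (¬T ∨ ¬R) ∧ (¬T ∧ (¬T ∨ ¬R) ∨ S) ∨ ¬Q ∧ S ∨ Q ∧ S
= S ∧ ¬T ∧ (¬T ∨ ¬R) ∨ ¬Q ∧ S ∨ Q ∧ S   [absorption]
= S ∧ ¬T ∨ ¬Q ∧ S ∨ Q ∧ S   [absorption]
= S ∧ ¬T ∨ S   [distribution]
= S   [absorption]
This depends on S, so it is not a constant.

contingent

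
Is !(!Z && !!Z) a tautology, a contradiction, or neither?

!(!Z && !!Z)
= Z || !Z   (De Morgan)
= true   (complement)

tautology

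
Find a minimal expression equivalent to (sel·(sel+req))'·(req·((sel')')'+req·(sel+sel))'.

sel'·req'

(sel·(sel+req))'·(req·((sel')')'+req·(sel+sel))'
= (sel·(sel+req))'·(req·((sel')')'+req·sel)'
= (sel·(sel+req))'·(req·sel'+req·sel)'
= (sel·(sel+req))'·req'
= sel'·req'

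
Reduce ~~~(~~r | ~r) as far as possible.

0

~~~(~~r | ~r)
= ~(~~r | ~r)   — double negation
= ~r & r   — De Morgan
= 0   — complement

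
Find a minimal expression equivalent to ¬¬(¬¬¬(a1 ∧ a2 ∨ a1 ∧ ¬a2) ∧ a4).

¬a1 ∧ a4

¬¬(¬¬¬(a1 ∧ a2 ∨ a1 ∧ ¬a2) ∧ a4)
= ¬¬(¬¬¬a1 ∧ a4)
= ¬¬¬a1 ∧ a4
= ¬a1 ∧ a4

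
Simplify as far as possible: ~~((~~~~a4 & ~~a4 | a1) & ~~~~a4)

~~((~~~~a4 & ~~a4 | a1) & ~~~~a4)
= ~~((~~a4 & ~~a4 | a1) & ~~~~a4)   — double negation
= ~~((~~a4 & ~~a4 | a1) & ~~a4)   — double negation
= ~~((~~a4 | a1) & ~~a4)   — idempotence
= ~~~~a4   — absorption
= ~~a4   — double negation
= a4   — double negation

a4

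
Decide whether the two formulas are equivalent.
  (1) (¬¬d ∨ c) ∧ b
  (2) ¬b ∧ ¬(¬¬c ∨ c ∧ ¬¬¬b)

E1: (¬¬d ∨ c) ∧ b
    = (d ∨ c) ∧ b
E2: ¬b ∧ ¬(¬¬c ∨ c ∧ ¬¬¬b)
    = ¬b ∧ ¬(¬¬c ∨ c ∧ ¬b)
    = ¬b ∧ ¬(c ∨ c ∧ ¬b)
    = ¬b ∧ ¬c
These differ: at b=1, c=1, d=1, E1 = 1 but E2 = 0.

No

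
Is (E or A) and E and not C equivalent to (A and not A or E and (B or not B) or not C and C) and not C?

Yes

E1: (E or A) and E and not C
    = E and not C   — absorption
E2: (A and not A or E and (B or not B) or not C and C) and not C
    = (A and not A or E and (B or not B)) and not C   — complement / identity
    = E and (B or not B) and not C   — complement / identity
    = E and not C   — complement / identity
Both reduce to E and not C, so they are equivalent.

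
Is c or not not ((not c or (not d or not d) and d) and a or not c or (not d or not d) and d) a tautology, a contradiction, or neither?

c or not not ((not c or (not d or not d) and d) and a or not c or (not d or not d) and d)
= c or not not (not c or (not d or not d) and d)
= c or not not (not c or not d and d)
= c or not not not c
= c or not c
= True

tautology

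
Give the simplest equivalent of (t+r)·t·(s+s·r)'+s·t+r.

t+r

(t+r)·t·(s+s·r)'+s·t+r
= (t+r)·t·s'+s·t+r
= t·s'+s·t+r
= t+r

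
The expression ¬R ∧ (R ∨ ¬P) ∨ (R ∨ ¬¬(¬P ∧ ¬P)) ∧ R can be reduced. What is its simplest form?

¬R ∧ (R ∨ ¬P) ∨ (R ∨ ¬¬(¬P ∧ ¬P)) ∧ R
= ¬R ∧ (R ∨ ¬P) ∨ (R ∨ ¬P ∧ ¬P) ∧ R   [double negation]
= ¬R ∧ (R ∨ ¬P) ∨ (R ∨ ¬P) ∧ R   [idempotence]
= R ∨ ¬P   [distribution]

R ∨ ¬P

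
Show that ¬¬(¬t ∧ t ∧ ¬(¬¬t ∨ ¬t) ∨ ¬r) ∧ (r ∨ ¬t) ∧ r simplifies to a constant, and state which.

False

¬¬(¬t ∧ t ∧ ¬(¬¬t ∨ ¬t) ∨ ¬r) ∧ (r ∨ ¬t) ∧ r
= ¬¬(¬t ∧ t ∧ ¬t ∧ t ∨ ¬r) ∧ (r ∨ ¬t) ∧ r   — De Morgan
= ¬¬(¬t ∧ t ∧ ¬t ∧ t ∨ ¬r) ∧ r   — absorption
= ¬¬(¬t ∧ t ∨ ¬r) ∧ r   — idempotence
= (¬t ∧ t ∨ ¬r) ∧ r   — double negation
= ¬r ∧ r   — complement / identity
= False   — complement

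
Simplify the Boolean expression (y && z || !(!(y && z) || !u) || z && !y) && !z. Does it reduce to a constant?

(y && z || !(!(y && z) || !u) || z && !y) && !z
= (y && z || y && z && u || z && !y) && !z   — De Morgan
= (y && z || z && !y) && !z   — absorption
= z && !z   — distribution
= false   — complement

false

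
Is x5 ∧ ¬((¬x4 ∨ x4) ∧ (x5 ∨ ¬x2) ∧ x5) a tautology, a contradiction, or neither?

contradiction

x5 ∧ ¬((¬x4 ∨ x4) ∧ (x5 ∨ ¬x2) ∧ x5)
= x5 ∧ ¬((x5 ∨ ¬x2) ∧ x5)   [complement / identity]
= x5 ∧ ¬x5   [absorption]
= False   [complement]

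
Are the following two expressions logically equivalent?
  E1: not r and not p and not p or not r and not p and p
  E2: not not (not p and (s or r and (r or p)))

No

E1: not r and not p and not p or not r and not p and p
    = not r and not p   — distribution
E2: not not (not p and (s or r and (r or p)))
    = not not (not p and (s or r))   — absorption
    = not p and (s or r)   — double negation
These differ: at p=0, r=1, s=1, E1 = 0 but E2 = 1.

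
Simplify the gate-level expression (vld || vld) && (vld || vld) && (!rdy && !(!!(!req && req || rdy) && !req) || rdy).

vld

(vld || vld) && (vld || vld) && (!rdy && !(!!(!req && req || rdy) && !req) || rdy)
= (vld || vld) && (vld || vld) && (!rdy && !(!!rdy && !req) || rdy)   [complement / identity]
= (vld || vld) && (vld || vld) && (!rdy && (!rdy || req) || rdy)   [De Morgan]
= (vld || vld) && (vld || vld) && (!rdy || rdy)   [absorption]
= (vld || vld) && (!rdy || rdy)   [idempotence]
= vld || vld   [complement / identity]
= vld   [idempotence]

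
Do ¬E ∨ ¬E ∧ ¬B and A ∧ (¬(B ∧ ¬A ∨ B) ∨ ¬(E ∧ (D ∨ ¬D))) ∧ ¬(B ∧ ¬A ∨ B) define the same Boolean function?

E1: ¬E ∨ ¬E ∧ ¬B
    = ¬E
E2: A ∧ (¬(B ∧ ¬A ∨ B) ∨ ¬(E ∧ (D ∨ ¬D))) ∧ ¬(B ∧ ¬A ∨ B)
    = A ∧ (¬(B ∧ ¬A ∨ B) ∨ ¬E) ∧ ¬(B ∧ ¬A ∨ B)
    = A ∧ ¬(B ∧ ¬A ∨ B)
    = A ∧ ¬B
These differ: at A=0, B=0, D=0, E=0, E1 = 1 but E2 = 0.

No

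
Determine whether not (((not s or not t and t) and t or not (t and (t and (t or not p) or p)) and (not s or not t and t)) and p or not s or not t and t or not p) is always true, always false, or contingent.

not (((not s or not t and t) and t or not (t and (t and (t or not p) or p)) and (not s or not t and t)) and p or not s or not t and t or not p)
= not (((not s or not t and t) and t or not (t and (t or p)) and (not s or not t and t)) and p or not s or not t and t or not p)   (absorption)
= not (((not s or not t and t) and t or not t and (not s or not t and t)) and p or not s or not t and t or not p)   (absorption)
= not ((not s or not t and t) and p or not s or not t and t or not p)   (distribution)
= not (not s or not t and t or not p)   (absorption)
= not (not s or not p)   (complement / identity)
= s and p   (De Morgan)
This depends on p, s, so it is not a constant.

contingent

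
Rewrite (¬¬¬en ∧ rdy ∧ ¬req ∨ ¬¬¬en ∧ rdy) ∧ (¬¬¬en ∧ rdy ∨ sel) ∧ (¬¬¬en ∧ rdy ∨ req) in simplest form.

(¬¬¬en ∧ rdy ∧ ¬req ∨ ¬¬¬en ∧ rdy) ∧ (¬¬¬en ∧ rdy ∨ sel) ∧ (¬¬¬en ∧ rdy ∨ req)
= ¬¬¬en ∧ rdy ∧ (¬¬¬en ∧ rdy ∨ sel) ∧ (¬¬¬en ∧ rdy ∨ req)   [absorption]
= ¬¬¬en ∧ rdy ∧ (¬¬¬en ∧ rdy ∨ req)   [absorption]
= ¬¬¬en ∧ rdy   [absorption]
= ¬en ∧ rdy   [double negation]

¬en ∧ rdy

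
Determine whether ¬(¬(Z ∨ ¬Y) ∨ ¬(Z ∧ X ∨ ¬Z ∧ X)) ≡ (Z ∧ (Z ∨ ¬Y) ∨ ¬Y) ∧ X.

E1: ¬(¬(Z ∨ ¬Y) ∨ ¬(Z ∧ X ∨ ¬Z ∧ X))
    = ¬(¬(Z ∨ ¬Y) ∨ ¬X)   — distribution
    = (Z ∨ ¬Y) ∧ X   — De Morgan
E2: (Z ∧ (Z ∨ ¬Y) ∨ ¬Y) ∧ X
    = (Z ∨ ¬Y) ∧ X   — absorption
Both reduce to (Z ∨ ¬Y) ∧ X, so they are equivalent.

Yes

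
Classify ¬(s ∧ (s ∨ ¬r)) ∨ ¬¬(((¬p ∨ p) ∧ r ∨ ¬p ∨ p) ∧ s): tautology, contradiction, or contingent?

tautology

¬(s ∧ (s ∨ ¬r)) ∨ ¬¬(((¬p ∨ p) ∧ r ∨ ¬p ∨ p) ∧ s)
= ¬(s ∧ (s ∨ ¬r)) ∨ ¬¬((¬p ∨ p) ∧ s)   [absorption]
= ¬s ∨ ¬¬((¬p ∨ p) ∧ s)   [absorption]
= ¬s ∨ (¬p ∨ p) ∧ s   [double negation]
= ¬s ∨ s   [complement / identity]
= True   [complement]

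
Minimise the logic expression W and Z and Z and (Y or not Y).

W and Z and Z and (Y or not Y)
= W and Z and Z   (complement / identity)
= W and Z   (idempotence)

W and Z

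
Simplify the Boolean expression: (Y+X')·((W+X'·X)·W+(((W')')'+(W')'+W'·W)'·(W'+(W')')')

(Y+X')·W

(Y+X')·((W+X'·X)·W+(((W')')'+(W')'+W'·W)'·(W'+(W')')')
= (Y+X')·((W+X'·X)·W+(W'+(W')'+W'·W)'·(W'+(W')')')   [double negation]
= (Y+X')·((W+X'·X)·W+(W'+(W')')'·(W'+(W')')')   [complement / identity]
= (Y+X')·((W+X'·X)·W+(W'+(W')')')   [idempotence]
= (Y+X')·((W+X'·X)·W+W·W')   [De Morgan]
= (Y+X')·(W·W+W·W')   [complement / identity]
= (Y+X')·W   [distribution]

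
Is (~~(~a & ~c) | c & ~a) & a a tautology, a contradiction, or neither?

contradiction

(~~(~a & ~c) | c & ~a) & a
= (~a & ~c | c & ~a) & a
= ~a & a
= 0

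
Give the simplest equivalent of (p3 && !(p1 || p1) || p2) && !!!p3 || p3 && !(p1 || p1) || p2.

p3 && !p1 || p2

(p3 && !(p1 || p1) || p2) && !!!p3 || p3 && !(p1 || p1) || p2
= (p3 && !(p1 || p1) || p2) && !p3 || p3 && !(p1 || p1) || p2
= p3 && !(p1 || p1) || p2
= p3 && !p1 || p2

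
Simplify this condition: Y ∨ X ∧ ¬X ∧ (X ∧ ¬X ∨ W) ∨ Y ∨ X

Y ∨ X

Y ∨ X ∧ ¬X ∧ (X ∧ ¬X ∨ W) ∨ Y ∨ X
= Y ∨ X ∧ ¬X ∨ Y ∨ X   (absorption)
= Y ∨ Y ∨ X   (complement / identity)
= Y ∨ X   (idempotence)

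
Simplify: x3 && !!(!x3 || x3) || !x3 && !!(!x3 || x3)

true

x3 && !!(!x3 || x3) || !x3 && !!(!x3 || x3)
= !!(!x3 || x3)   — distribution
= !x3 || x3   — double negation
= true   — complement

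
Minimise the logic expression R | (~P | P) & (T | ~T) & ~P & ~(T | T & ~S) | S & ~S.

R | ~P & ~T

R | (~P | P) & (T | ~T) & ~P & ~(T | T & ~S) | S & ~S
= R | (T | ~T) & ~P & ~(T | T & ~S) | S & ~S   — complement / identity
= R | ~P & ~(T | T & ~S) | S & ~S   — complement / identity
= R | ~P & ~T | S & ~S   — absorption
= R | ~P & ~T   — complement / identity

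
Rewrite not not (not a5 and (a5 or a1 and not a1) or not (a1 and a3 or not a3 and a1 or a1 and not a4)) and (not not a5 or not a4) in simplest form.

not a1 and (a5 or not a4)

not not (not a5 and (a5 or a1 and not a1) or not (a1 and a3 or not a3 and a1 or a1 and not a4)) and (not not a5 or not a4)
= not not (not a5 and (a5 or a1 and not a1) or not (a1 or a1 and not a4)) and (not not a5 or not a4)   — distribution
= not not (not a5 and a5 or not (a1 or a1 and not a4)) and (not not a5 or not a4)   — complement / identity
= not not not (a1 or a1 and not a4) and (not not a5 or not a4)   — complement / identity
= not (a1 or a1 and not a4) and (not not a5 or not a4)   — double negation
= not (a1 or a1 and not a4) and (a5 or not a4)   — double negation
= not a1 and (a5 or not a4)   — absorption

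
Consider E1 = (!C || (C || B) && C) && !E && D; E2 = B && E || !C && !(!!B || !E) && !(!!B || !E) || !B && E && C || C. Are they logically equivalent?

No

E1: (!C || (C || B) && C) && !E && D
    = (!C || C) && !E && D
    = !E && D
E2: B && E || !C && !(!!B || !E) && !(!!B || !E) || !B && E && C || C
    = B && E || !C && !(!!B || !E) || !B && E && C || C
    = B && E || !C && !B && E || !B && E && C || C
    = B && E || !B && E || C
    = E || C
These differ: at B=1, C=1, D=0, E=1, E1 = 0 but E2 = 1.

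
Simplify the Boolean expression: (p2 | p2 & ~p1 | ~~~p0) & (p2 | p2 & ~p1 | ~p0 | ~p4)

(p2 | p2 & ~p1 | ~~~p0) & (p2 | p2 & ~p1 | ~p0 | ~p4)
= (p2 | p2 & ~p1 | ~p0) & (p2 | p2 & ~p1 | ~p0 | ~p4)   [double negation]
= p2 | p2 & ~p1 | ~p0   [absorption]
= p2 | ~p0   [absorption]

p2 | ~p0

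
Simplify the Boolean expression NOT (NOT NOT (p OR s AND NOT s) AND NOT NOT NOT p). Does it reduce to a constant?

TRUE

NOT (NOT NOT (p OR s AND NOT s) AND NOT NOT NOT p)
= NOT (NOT NOT (p OR s AND NOT s) AND NOT p)
= NOT (p OR s AND NOT s) OR p
= NOT p OR p
= TRUE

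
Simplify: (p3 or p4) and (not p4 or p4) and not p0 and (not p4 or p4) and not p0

(p3 or p4) and (not p4 or p4) and not p0 and (not p4 or p4) and not p0
= (p3 or p4) and (not p4 or p4) and not p0   (idempotence)
= (p3 or p4) and not p0   (complement / identity)

(p3 or p4) and not p0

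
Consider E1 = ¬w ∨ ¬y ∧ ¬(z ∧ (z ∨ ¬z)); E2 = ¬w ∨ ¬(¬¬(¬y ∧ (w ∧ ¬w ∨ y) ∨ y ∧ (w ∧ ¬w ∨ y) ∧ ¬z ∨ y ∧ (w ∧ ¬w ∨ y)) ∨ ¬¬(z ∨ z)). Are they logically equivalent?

Yes

E1: ¬w ∨ ¬y ∧ ¬(z ∧ (z ∨ ¬z))
    = ¬w ∨ ¬y ∧ ¬z   [complement / identity]
E2: ¬w ∨ ¬(¬¬(¬y ∧ (w ∧ ¬w ∨ y) ∨ y ∧ (w ∧ ¬w ∨ y) ∧ ¬z ∨ y ∧ (w ∧ ¬w ∨ y)) ∨ ¬¬(z ∨ z))
    = ¬w ∨ ¬(¬¬(¬y ∧ (w ∧ ¬w ∨ y) ∨ y ∧ (w ∧ ¬w ∨ y)) ∨ ¬¬(z ∨ z))   [absorption]
    = ¬w ∨ ¬(¬¬(¬y ∧ (w ∧ ¬w ∨ y) ∨ y ∧ (w ∧ ¬w ∨ y)) ∨ ¬¬z)   [idempotence]
    = ¬w ∨ ¬(¬¬(w ∧ ¬w ∨ y) ∨ ¬¬z)   [distribution]
    = ¬w ∨ ¬(¬¬y ∨ ¬¬z)   [complement / identity]
    = ¬w ∨ ¬y ∧ ¬z   [De Morgan]
Both reduce to ¬w ∨ ¬y ∧ ¬z, so they are equivalent.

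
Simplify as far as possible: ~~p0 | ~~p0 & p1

p0

~~p0 | ~~p0 & p1
= ~~p0   (absorption)
= p0   (double negation)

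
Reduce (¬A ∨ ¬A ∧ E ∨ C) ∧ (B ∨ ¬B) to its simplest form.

(¬A ∨ ¬A ∧ E ∨ C) ∧ (B ∨ ¬B)
= (¬A ∨ C) ∧ (B ∨ ¬B)   — absorption
= ¬A ∨ C   — complement / identity

¬A ∨ C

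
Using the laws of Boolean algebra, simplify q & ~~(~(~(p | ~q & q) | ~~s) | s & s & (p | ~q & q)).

q & ~~(~(~(p | ~q & q) | ~~s) | s & s & (p | ~q & q))
= q & ~~(~(~(p | ~q & q) | ~~s) | s & (p | ~q & q))   — idempotence
= q & ~~((p | ~q & q) & ~s | s & (p | ~q & q))   — De Morgan
= q & ~~(p | ~q & q)   — distribution
= q & (p | ~q & q)   — double negation
= q & p   — complement / identity

q & p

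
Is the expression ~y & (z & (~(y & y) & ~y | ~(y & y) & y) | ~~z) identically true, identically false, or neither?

~y & (z & (~(y & y) & ~y | ~(y & y) & y) | ~~z)
= ~y & (z & ~(y & y) | ~~z)   — distribution
= ~y & (z & ~(y & y) | z)   — double negation
= ~y & (z & ~y | z)   — idempotence
= ~y & z   — absorption
This depends on y, z, so it is not a constant.

neither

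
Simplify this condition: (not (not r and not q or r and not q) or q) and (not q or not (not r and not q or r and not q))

(not (not r and not q or r and not q) or q) and (not q or not (not r and not q or r and not q))
= not (not r and not q or r and not q) or q and not q   [distribution]
= not not q or q and not q   [distribution]
= not not q   [complement / identity]
= q   [double negation]

q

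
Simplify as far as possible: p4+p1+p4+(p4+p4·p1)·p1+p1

p4+p1+p4+(p4+p4·p1)·p1+p1
= p4+p1+p4+p4·p1+p1
= p4+p1+p4+p1
= p4+p1

p4+p1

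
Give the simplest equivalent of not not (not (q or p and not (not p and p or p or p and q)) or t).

not q or t

not not (not (q or p and not (not p and p or p or p and q)) or t)
= not not (not (q or p and not (not p and p or p)) or t)   [absorption]
= not not (not (q or p and not p) or t)   [complement / identity]
= not not (not q or t)   [complement / identity]
= not q or t   [double negation]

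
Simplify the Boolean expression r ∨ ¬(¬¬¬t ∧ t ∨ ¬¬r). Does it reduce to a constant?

r ∨ ¬(¬¬¬t ∧ t ∨ ¬¬r)
= r ∨ ¬(¬t ∧ t ∨ ¬¬r)   (double negation)
= r ∨ ¬¬¬r   (complement / identity)
= r ∨ ¬r   (double negation)
= True   (complement)

True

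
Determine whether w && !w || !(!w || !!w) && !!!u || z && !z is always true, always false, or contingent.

always false

w && !w || !(!w || !!w) && !!!u || z && !z
= w && !w || !(!w || !!w) && !!!u
= w && !w || w && !w && !!!u
= w && !w || w && !w && !u
= w && !w
= false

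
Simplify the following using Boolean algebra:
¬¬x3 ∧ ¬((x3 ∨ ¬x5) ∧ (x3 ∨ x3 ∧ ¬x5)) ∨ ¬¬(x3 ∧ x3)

¬¬x3 ∧ ¬((x3 ∨ ¬x5) ∧ (x3 ∨ x3 ∧ ¬x5)) ∨ ¬¬(x3 ∧ x3)
= ¬¬x3 ∧ ¬((x3 ∨ ¬x5) ∧ x3) ∨ ¬¬(x3 ∧ x3)   (absorption)
= ¬¬x3 ∧ ¬x3 ∨ ¬¬(x3 ∧ x3)   (absorption)
= ¬¬x3 ∧ ¬x3 ∨ x3 ∧ x3   (double negation)
= x3 ∧ ¬x3 ∨ x3 ∧ x3   (double negation)
= x3   (distribution)

x3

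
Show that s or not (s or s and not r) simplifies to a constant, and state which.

True

s or not (s or s and not r)
= s or not s
= True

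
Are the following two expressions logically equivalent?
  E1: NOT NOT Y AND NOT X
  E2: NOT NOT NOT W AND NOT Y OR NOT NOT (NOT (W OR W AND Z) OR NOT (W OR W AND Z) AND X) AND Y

No

E1: NOT NOT Y AND NOT X
    = Y AND NOT X   [double negation]
E2: NOT NOT NOT W AND NOT Y OR NOT NOT (NOT (W OR W AND Z) OR NOT (W OR W AND Z) AND X) AND Y
    = NOT NOT NOT W AND NOT Y OR NOT NOT NOT (W OR W AND Z) AND Y   [absorption]
    = NOT NOT NOT W AND NOT Y OR NOT NOT NOT W AND Y   [absorption]
    = NOT NOT NOT W   [distribution]
    = NOT W   [double negation]
These differ: at W=0, X=1, Y=0, Z=0, E1 = 0 but E2 = 1.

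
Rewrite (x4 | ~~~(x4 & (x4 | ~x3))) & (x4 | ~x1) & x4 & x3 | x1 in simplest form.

x4 & x3 | x1

(x4 | ~~~(x4 & (x4 | ~x3))) & (x4 | ~x1) & x4 & x3 | x1
= (x4 | ~(x4 & (x4 | ~x3))) & (x4 | ~x1) & x4 & x3 | x1
= (x4 | ~(x4 & (x4 | ~x3))) & x4 & x3 | x1
= (x4 | ~x4) & x4 & x3 | x1
= x4 & x3 | x1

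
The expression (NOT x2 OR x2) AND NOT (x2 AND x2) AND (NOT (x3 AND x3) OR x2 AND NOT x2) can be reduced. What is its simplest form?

(NOT x2 OR x2) AND NOT (x2 AND x2) AND (NOT (x3 AND x3) OR x2 AND NOT x2)
= (NOT x2 OR x2) AND NOT (x2 AND x2) AND NOT (x3 AND x3)   [complement / identity]
= NOT (x2 AND x2) AND NOT (x3 AND x3)   [complement / identity]
= NOT x2 AND NOT (x3 AND x3)   [idempotence]
= NOT x2 AND NOT x3   [idempotence]

NOT x2 AND NOT x3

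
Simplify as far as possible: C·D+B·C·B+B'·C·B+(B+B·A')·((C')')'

C·D+B·C·B+B'·C·B+(B+B·A')·((C')')'
= C·D+B·C·B+B'·C·B+(B+B·A')·C'   (double negation)
= C·D+C·B+(B+B·A')·C'   (distribution)
= C·D+C·B+B·C'   (absorption)
= C·D+B   (distribution)

C·D+B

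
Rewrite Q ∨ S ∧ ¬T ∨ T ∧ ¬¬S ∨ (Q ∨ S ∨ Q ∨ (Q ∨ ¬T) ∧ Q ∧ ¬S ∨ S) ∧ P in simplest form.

Q ∨ S

Q ∨ S ∧ ¬T ∨ T ∧ ¬¬S ∨ (Q ∨ S ∨ Q ∨ (Q ∨ ¬T) ∧ Q ∧ ¬S ∨ S) ∧ P
= Q ∨ S ∧ ¬T ∨ T ∧ S ∨ (Q ∨ S ∨ Q ∨ (Q ∨ ¬T) ∧ Q ∧ ¬S ∨ S) ∧ P   — double negation
= Q ∨ S ∧ ¬T ∨ T ∧ S ∨ (Q ∨ S ∨ Q ∨ Q ∧ ¬S ∨ S) ∧ P   — absorption
= Q ∨ S ∧ ¬T ∨ T ∧ S ∨ (Q ∨ S ∨ Q ∨ S) ∧ P   — absorption
= Q ∨ S ∨ (Q ∨ S ∨ Q ∨ S) ∧ P   — distribution
= Q ∨ S ∨ (Q ∨ S) ∧ P   — idempotence
= Q ∨ S   — absorption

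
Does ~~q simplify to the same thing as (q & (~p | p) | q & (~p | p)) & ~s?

E1: ~~q
    = q   [double negation]
E2: (q & (~p | p) | q & (~p | p)) & ~s
    = q & (~p | p) & ~s   [idempotence]
    = q & ~s   [complement / identity]
These differ: at p=0, q=1, s=1, E1 = 1 but E2 = 0.

No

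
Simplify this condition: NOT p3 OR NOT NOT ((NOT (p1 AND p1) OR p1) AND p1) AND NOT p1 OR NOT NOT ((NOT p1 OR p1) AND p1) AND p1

NOT p3 OR NOT NOT ((NOT (p1 AND p1) OR p1) AND p1) AND NOT p1 OR NOT NOT ((NOT p1 OR p1) AND p1) AND p1
= NOT p3 OR NOT NOT ((NOT p1 OR p1) AND p1) AND NOT p1 OR NOT NOT ((NOT p1 OR p1) AND p1) AND p1
= NOT p3 OR NOT NOT ((NOT p1 OR p1) AND p1)
= NOT p3 OR NOT NOT p1
= NOT p3 OR p1

NOT p3 OR p1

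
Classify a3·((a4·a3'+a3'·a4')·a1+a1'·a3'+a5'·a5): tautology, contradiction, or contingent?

contradiction

a3·((a4·a3'+a3'·a4')·a1+a1'·a3'+a5'·a5)
= a3·(a3'·a1+a1'·a3'+a5'·a5)   [distribution]
= a3·(a3'+a5'·a5)   [distribution]
= a3·a3'   [complement / identity]
= 0   [complement]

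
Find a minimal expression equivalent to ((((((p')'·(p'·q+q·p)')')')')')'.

((((((p')'·(p'·q+q·p)')')')')')'
= ((((p')'·(p'·q+q·p)')')')'   — double negation
= ((p'+p'·q+q·p)')'   — De Morgan
= ((p'+q)')'   — distribution
= p'+q   — double negation

p'+q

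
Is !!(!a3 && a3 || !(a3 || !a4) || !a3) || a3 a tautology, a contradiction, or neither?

!!(!a3 && a3 || !(a3 || !a4) || !a3) || a3
= !!(!(a3 || !a4) || !a3) || a3   — complement / identity
= !((a3 || !a4) && a3) || a3   — De Morgan
= !a3 || a3   — absorption
= true   — complement

tautology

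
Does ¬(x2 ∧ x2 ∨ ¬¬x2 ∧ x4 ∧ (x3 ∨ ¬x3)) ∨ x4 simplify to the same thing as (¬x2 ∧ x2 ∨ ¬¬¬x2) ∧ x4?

No

E1: ¬(x2 ∧ x2 ∨ ¬¬x2 ∧ x4 ∧ (x3 ∨ ¬x3)) ∨ x4
    = ¬(x2 ∨ ¬¬x2 ∧ x4 ∧ (x3 ∨ ¬x3)) ∨ x4
    = ¬(x2 ∨ x2 ∧ x4 ∧ (x3 ∨ ¬x3)) ∨ x4
    = ¬(x2 ∨ x2 ∧ x4) ∨ x4
    = ¬x2 ∨ x4
E2: (¬x2 ∧ x2 ∨ ¬¬¬x2) ∧ x4
    = (¬x2 ∧ x2 ∨ ¬x2) ∧ x4
    = ¬x2 ∧ x4
These differ: at x2=0, x3=0, x4=0, E1 = 1 but E2 = 0.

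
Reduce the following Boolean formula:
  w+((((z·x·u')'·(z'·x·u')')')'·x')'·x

w+((((z·x·u')'·(z'·x·u')')')'·x')'·x
= w+((z·x·u'+z'·x·u')'·x')'·x   — De Morgan
= w+(z·x·u'+z'·x·u'+x)·x   — De Morgan
= w+(x·u'+x)·x   — distribution
= w+x·x   — absorption
= w+x   — idempotence

w+x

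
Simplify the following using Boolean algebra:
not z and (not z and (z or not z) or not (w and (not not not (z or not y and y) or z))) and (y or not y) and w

not z and w

not z and (not z and (z or not z) or not (w and (not not not (z or not y and y) or z))) and (y or not y) and w
= not z and (not z and (z or not z) or not (w and (not not not z or z))) and (y or not y) and w   [complement / identity]
= not z and (not z and (z or not z) or not (w and (not not not z or z))) and w   [complement / identity]
= not z and (not z or not (w and (not not not z or z))) and w   [complement / identity]
= not z and (not z or not (w and (not z or z))) and w   [double negation]
= not z and (not z or not w) and w   [complement / identity]
= not z and w   [absorption]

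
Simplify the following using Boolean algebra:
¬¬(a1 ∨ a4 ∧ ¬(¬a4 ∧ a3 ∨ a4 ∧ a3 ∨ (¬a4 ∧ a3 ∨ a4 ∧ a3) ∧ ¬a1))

¬¬(a1 ∨ a4 ∧ ¬(¬a4 ∧ a3 ∨ a4 ∧ a3 ∨ (¬a4 ∧ a3 ∨ a4 ∧ a3) ∧ ¬a1))
= ¬¬(a1 ∨ a4 ∧ ¬(¬a4 ∧ a3 ∨ a4 ∧ a3))
= ¬¬(a1 ∨ a4 ∧ ¬a3)
= a1 ∨ a4 ∧ ¬a3

a1 ∨ a4 ∧ ¬a3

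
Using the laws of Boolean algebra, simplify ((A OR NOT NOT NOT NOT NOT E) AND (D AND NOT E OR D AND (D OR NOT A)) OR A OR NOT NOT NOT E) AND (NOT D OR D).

A OR NOT E

((A OR NOT NOT NOT NOT NOT E) AND (D AND NOT E OR D AND (D OR NOT A)) OR A OR NOT NOT NOT E) AND (NOT D OR D)
= ((A OR NOT NOT NOT NOT NOT E) AND (D AND NOT E OR D) OR A OR NOT NOT NOT E) AND (NOT D OR D)
= (A OR NOT NOT NOT NOT NOT E) AND (D AND NOT E OR D) OR A OR NOT NOT NOT E
= (A OR NOT NOT NOT E) AND (D AND NOT E OR D) OR A OR NOT NOT NOT E
= (A OR NOT NOT NOT E) AND D OR A OR NOT NOT NOT E
= A OR NOT NOT NOT E
= A OR NOT E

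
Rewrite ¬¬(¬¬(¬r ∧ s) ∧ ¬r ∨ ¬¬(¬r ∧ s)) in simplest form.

¬¬(¬¬(¬r ∧ s) ∧ ¬r ∨ ¬¬(¬r ∧ s))
= ¬¬¬¬(¬r ∧ s)
= ¬¬(¬r ∧ s)
= ¬r ∧ s

¬r ∧ s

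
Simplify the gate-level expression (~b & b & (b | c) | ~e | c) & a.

(~e | c) & a

(~b & b & (b | c) | ~e | c) & a
= (~b & b | ~e | c) & a   (absorption)
= (~e | c) & a   (complement / identity)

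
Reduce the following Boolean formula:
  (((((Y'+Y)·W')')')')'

(((((Y'+Y)·W')')')')'
= ((((W')')')')'   (complement / identity)
= ((W')')'   (double negation)
= W'   (double negation)

W'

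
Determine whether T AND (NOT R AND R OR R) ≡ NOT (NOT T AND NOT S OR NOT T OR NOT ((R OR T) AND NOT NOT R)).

E1: T AND (NOT R AND R OR R)
    = T AND R   [complement / identity]
E2: NOT (NOT T AND NOT S OR NOT T OR NOT ((R OR T) AND NOT NOT R))
    = NOT (NOT T AND NOT S OR NOT T OR NOT ((R OR T) AND R))   [double negation]
    = NOT (NOT T OR NOT ((R OR T) AND R))   [absorption]
    = T AND (R OR T) AND R   [De Morgan]
    = T AND R   [absorption]
Both reduce to T AND R, so they are equivalent.

Yes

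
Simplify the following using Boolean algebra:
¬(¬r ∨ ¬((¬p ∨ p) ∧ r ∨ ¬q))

¬(¬r ∨ ¬((¬p ∨ p) ∧ r ∨ ¬q))
= r ∧ ((¬p ∨ p) ∧ r ∨ ¬q)
= r ∧ (r ∨ ¬q)
= r

r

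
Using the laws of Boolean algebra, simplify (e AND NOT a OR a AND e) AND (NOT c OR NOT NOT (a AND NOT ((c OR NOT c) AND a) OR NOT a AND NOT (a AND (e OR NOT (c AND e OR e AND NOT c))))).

e AND (NOT c OR NOT a)

(e AND NOT a OR a AND e) AND (NOT c OR NOT NOT (a AND NOT ((c OR NOT c) AND a) OR NOT a AND NOT (a AND (e OR NOT (c AND e OR e AND NOT c)))))
= (e AND NOT a OR a AND e) AND (NOT c OR NOT NOT (a AND NOT ((c OR NOT c) AND a) OR NOT a AND NOT (a AND (e OR NOT e))))   [distribution]
= (e AND NOT a OR a AND e) AND (NOT c OR a AND NOT ((c OR NOT c) AND a) OR NOT a AND NOT (a AND (e OR NOT e)))   [double negation]
= (e AND NOT a OR a AND e) AND (NOT c OR a AND NOT ((c OR NOT c) AND a) OR NOT a AND NOT a)   [complement / identity]
= (e AND NOT a OR a AND e) AND (NOT c OR a AND NOT a OR NOT a AND NOT a)   [complement / identity]
= (e AND NOT a OR a AND e) AND (NOT c OR NOT a)   [distribution]
= e AND (NOT c OR NOT a)   [distribution]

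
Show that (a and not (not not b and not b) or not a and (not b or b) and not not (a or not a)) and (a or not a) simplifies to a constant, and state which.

True

(a and not (not not b and not b) or not a and (not b or b) and not not (a or not a)) and (a or not a)
= (a and (not b or b) or not a and (not b or b) and not not (a or not a)) and (a or not a)   [De Morgan]
= (a and (not b or b) or not a and (not b or b) and (a or not a)) and (a or not a)   [double negation]
= (a and (not b or b) or not a and (not b or b)) and (a or not a)   [complement / identity]
= (not b or b) and (a or not a)   [distribution]
= a or not a   [complement / identity]
= True   [complement]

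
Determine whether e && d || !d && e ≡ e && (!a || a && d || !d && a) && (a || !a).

E1: e && d || !d && e
    = e   (distribution)
E2: e && (!a || a && d || !d && a) && (a || !a)
    = e && (!a || a && d || !d && a)   (complement / identity)
    = e && (!a || a)   (distribution)
    = e   (complement / identity)
Both reduce to e, so they are equivalent.

Yes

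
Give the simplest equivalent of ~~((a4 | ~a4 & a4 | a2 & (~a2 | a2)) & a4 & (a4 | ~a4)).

~~((a4 | ~a4 & a4 | a2 & (~a2 | a2)) & a4 & (a4 | ~a4))
= ~~((a4 | ~a4 & a4 | a2 & (~a2 | a2)) & a4)   — complement / identity
= ~~((a4 | ~a4 & a4 | a2) & a4)   — complement / identity
= ~~((a4 | a2) & a4)   — complement / identity
= (a4 | a2) & a4   — double negation
= a4   — absorption

a4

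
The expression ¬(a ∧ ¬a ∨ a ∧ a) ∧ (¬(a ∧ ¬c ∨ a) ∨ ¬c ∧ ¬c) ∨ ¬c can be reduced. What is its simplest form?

¬(a ∧ ¬a ∨ a ∧ a) ∧ (¬(a ∧ ¬c ∨ a) ∨ ¬c ∧ ¬c) ∨ ¬c
= ¬a ∧ (¬(a ∧ ¬c ∨ a) ∨ ¬c ∧ ¬c) ∨ ¬c   (distribution)
= ¬a ∧ (¬a ∨ ¬c ∧ ¬c) ∨ ¬c   (absorption)
= ¬a ∧ (¬a ∨ ¬c) ∨ ¬c   (idempotence)
= ¬a ∨ ¬c   (absorption)

¬a ∨ ¬c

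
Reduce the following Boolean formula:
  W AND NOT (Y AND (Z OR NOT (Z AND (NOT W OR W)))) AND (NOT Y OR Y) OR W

W AND NOT (Y AND (Z OR NOT (Z AND (NOT W OR W)))) AND (NOT Y OR Y) OR W
= W AND NOT (Y AND (Z OR NOT Z)) AND (NOT Y OR Y) OR W
= W AND NOT Y AND (NOT Y OR Y) OR W
= W AND NOT Y OR W
= W

W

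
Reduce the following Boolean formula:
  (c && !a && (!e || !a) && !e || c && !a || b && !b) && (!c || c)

c && !a

(c && !a && (!e || !a) && !e || c && !a || b && !b) && (!c || c)
= (c && !a && (!e || !a) && !e || c && !a) && (!c || c)   — complement / identity
= c && !a && (!e || !a) && !e || c && !a   — complement / identity
= c && !a && !e || c && !a   — absorption
= c && !a   — absorption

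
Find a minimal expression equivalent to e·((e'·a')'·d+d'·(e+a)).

e

e·((e'·a')'·d+d'·(e+a))
= e·((e+a)·d+d'·(e+a))   — De Morgan
= e·(e+a)   — distribution
= e   — absorption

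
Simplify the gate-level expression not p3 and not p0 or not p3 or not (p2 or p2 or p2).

not p3 or not p2

not p3 and not p0 or not p3 or not (p2 or p2 or p2)
= not p3 or not (p2 or p2 or p2)
= not p3 or not (p2 or p2)
= not p3 or not p2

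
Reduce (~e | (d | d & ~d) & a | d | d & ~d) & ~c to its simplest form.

(~e | (d | d & ~d) & a | d | d & ~d) & ~c
= (~e | d | d & ~d) & ~c   [absorption]
= (~e | d) & ~c   [complement / identity]

(~e | d) & ~c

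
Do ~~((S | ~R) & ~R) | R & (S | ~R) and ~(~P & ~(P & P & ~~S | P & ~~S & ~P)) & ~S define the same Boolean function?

No

E1: ~~((S | ~R) & ~R) | R & (S | ~R)
    = (S | ~R) & ~R | R & (S | ~R)
    = S | ~R
E2: ~(~P & ~(P & P & ~~S | P & ~~S & ~P)) & ~S
    = ~(~P & ~(P & ~~S)) & ~S
    = ~(~P & ~(P & S)) & ~S
    = (P | P & S) & ~S
    = P & ~S
These differ: at P=0, R=0, S=1, E1 = 1 but E2 = 0.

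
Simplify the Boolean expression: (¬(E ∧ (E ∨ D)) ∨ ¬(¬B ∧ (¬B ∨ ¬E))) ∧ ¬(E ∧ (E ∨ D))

¬E

(¬(E ∧ (E ∨ D)) ∨ ¬(¬B ∧ (¬B ∨ ¬E))) ∧ ¬(E ∧ (E ∨ D))
= (¬(E ∧ (E ∨ D)) ∨ ¬¬B) ∧ ¬(E ∧ (E ∨ D))
= (¬(E ∧ (E ∨ D)) ∨ B) ∧ ¬(E ∧ (E ∨ D))
= ¬(E ∧ (E ∨ D))
= ¬E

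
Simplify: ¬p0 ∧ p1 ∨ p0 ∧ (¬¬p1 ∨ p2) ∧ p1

¬p0 ∧ p1 ∨ p0 ∧ (¬¬p1 ∨ p2) ∧ p1
= ¬p0 ∧ p1 ∨ p0 ∧ (p1 ∨ p2) ∧ p1   — double negation
= ¬p0 ∧ p1 ∨ p0 ∧ p1   — absorption
= p1   — distribution

p1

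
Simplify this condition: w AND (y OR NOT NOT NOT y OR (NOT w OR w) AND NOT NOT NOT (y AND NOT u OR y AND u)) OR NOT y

w OR NOT y

w AND (y OR NOT NOT NOT y OR (NOT w OR w) AND NOT NOT NOT (y AND NOT u OR y AND u)) OR NOT y
= w AND (y OR NOT NOT NOT y OR (NOT w OR w) AND NOT NOT NOT y) OR NOT y   [distribution]
= w AND (y OR NOT NOT NOT y OR NOT NOT NOT y) OR NOT y   [complement / identity]
= w AND (y OR NOT NOT NOT y) OR NOT y   [idempotence]
= w AND (y OR NOT y) OR NOT y   [double negation]
= w OR NOT y   [complement / identity]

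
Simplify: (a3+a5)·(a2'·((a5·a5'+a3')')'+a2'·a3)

(a3+a5)·a2'

(a3+a5)·(a2'·((a5·a5'+a3')')'+a2'·a3)
= (a3+a5)·(a2'·((a3')')'+a2'·a3)   — complement / identity
= (a3+a5)·(a2'·a3'+a2'·a3)   — double negation
= (a3+a5)·a2'   — distribution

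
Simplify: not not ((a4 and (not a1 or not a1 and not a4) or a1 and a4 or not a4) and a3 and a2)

a3 and a2

not not ((a4 and (not a1 or not a1 and not a4) or a1 and a4 or not a4) and a3 and a2)
= (a4 and (not a1 or not a1 and not a4) or a1 and a4 or not a4) and a3 and a2   — double negation
= (a4 and not a1 or a1 and a4 or not a4) and a3 and a2   — absorption
= (a4 or not a4) and a3 and a2   — distribution
= a3 and a2   — complement / identity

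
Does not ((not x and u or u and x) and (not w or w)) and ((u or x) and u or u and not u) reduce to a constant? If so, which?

not ((not x and u or u and x) and (not w or w)) and ((u or x) and u or u and not u)
= not ((not x and u or u and x) and (not w or w)) and (u or x) and u
= not (u and (not w or w)) and (u or x) and u
= not (u and (not w or w)) and u
= not u and u
= False

yes, False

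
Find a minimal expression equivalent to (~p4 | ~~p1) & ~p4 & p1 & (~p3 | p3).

~p4 & p1

(~p4 | ~~p1) & ~p4 & p1 & (~p3 | p3)
= (~p4 | ~~p1) & ~p4 & p1   — complement / identity
= (~p4 | p1) & ~p4 & p1   — double negation
= ~p4 & p1   — absorption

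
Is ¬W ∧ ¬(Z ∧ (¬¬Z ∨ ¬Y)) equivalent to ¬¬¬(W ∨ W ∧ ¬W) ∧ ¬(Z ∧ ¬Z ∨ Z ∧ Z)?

Yes

E1: ¬W ∧ ¬(Z ∧ (¬¬Z ∨ ¬Y))
    = ¬W ∧ ¬(Z ∧ (Z ∨ ¬Y))   [double negation]
    = ¬W ∧ ¬Z   [absorption]
E2: ¬¬¬(W ∨ W ∧ ¬W) ∧ ¬(Z ∧ ¬Z ∨ Z ∧ Z)
    = ¬¬¬(W ∨ W ∧ ¬W) ∧ ¬Z   [distribution]
    = ¬¬¬W ∧ ¬Z   [complement / identity]
    = ¬W ∧ ¬Z   [double negation]
Both reduce to ¬W ∧ ¬Z, so they are equivalent.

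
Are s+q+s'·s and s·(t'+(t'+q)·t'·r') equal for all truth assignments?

No

E1: s+q+s'·s
    = s+q
E2: s·(t'+(t'+q)·t'·r')
    = s·(t'+t'·r')
    = s·t'
These differ: at q=1, r=1, s=0, t=1, E1 = 1 but E2 = 0.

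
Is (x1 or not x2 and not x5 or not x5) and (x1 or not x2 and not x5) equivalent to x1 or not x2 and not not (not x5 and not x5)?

Yes

E1: (x1 or not x2 and not x5 or not x5) and (x1 or not x2 and not x5)
    = x1 or not x2 and not x5
E2: x1 or not x2 and not not (not x5 and not x5)
    = x1 or not x2 and not x5 and not x5
    = x1 or not x2 and not x5
Both reduce to x1 or not x2 and not x5, so they are equivalent.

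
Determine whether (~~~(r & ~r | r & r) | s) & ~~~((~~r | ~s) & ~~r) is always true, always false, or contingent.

contingent

(~~~(r & ~r | r & r) | s) & ~~~((~~r | ~s) & ~~r)
= (~~~(r & ~r | r & r) | s) & ~~~~~r   (absorption)
= (~~~(r & ~r | r & r) | s) & ~~~r   (double negation)
= (~~~r | s) & ~~~r   (distribution)
= ~~~r   (absorption)
= ~r   (double negation)
This depends on r, so it is not a constant.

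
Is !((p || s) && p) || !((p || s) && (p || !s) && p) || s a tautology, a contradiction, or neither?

neither

!((p || s) && p) || !((p || s) && (p || !s) && p) || s
= !((p || s) && p) || !((p || s) && p) || s   (absorption)
= !p || !((p || s) && p) || s   (absorption)
= !p || !p || s   (absorption)
= !p || s   (idempotence)
This depends on p, s, so it is not a constant.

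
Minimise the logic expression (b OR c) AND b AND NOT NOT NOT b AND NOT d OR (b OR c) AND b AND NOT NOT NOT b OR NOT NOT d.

d

(b OR c) AND b AND NOT NOT NOT b AND NOT d OR (b OR c) AND b AND NOT NOT NOT b OR NOT NOT d
= (b OR c) AND b AND NOT NOT NOT b OR NOT NOT d
= b AND NOT NOT NOT b OR NOT NOT d
= b AND NOT b OR NOT NOT d
= NOT NOT d
= d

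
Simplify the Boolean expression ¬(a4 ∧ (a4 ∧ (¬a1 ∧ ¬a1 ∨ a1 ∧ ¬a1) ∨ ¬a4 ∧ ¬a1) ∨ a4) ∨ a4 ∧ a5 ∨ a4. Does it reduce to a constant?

True

¬(a4 ∧ (a4 ∧ (¬a1 ∧ ¬a1 ∨ a1 ∧ ¬a1) ∨ ¬a4 ∧ ¬a1) ∨ a4) ∨ a4 ∧ a5 ∨ a4
= ¬(a4 ∧ (a4 ∧ ¬a1 ∨ ¬a4 ∧ ¬a1) ∨ a4) ∨ a4 ∧ a5 ∨ a4   — distribution
= ¬(a4 ∧ (a4 ∧ ¬a1 ∨ ¬a4 ∧ ¬a1) ∨ a4) ∨ a4   — absorption
= ¬(a4 ∧ ¬a1 ∨ a4) ∨ a4   — distribution
= ¬a4 ∨ a4   — absorption
= True   — complement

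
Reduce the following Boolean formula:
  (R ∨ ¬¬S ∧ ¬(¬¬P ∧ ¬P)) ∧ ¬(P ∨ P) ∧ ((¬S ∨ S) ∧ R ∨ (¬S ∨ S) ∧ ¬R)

(R ∨ ¬¬S ∧ ¬(¬¬P ∧ ¬P)) ∧ ¬(P ∨ P) ∧ ((¬S ∨ S) ∧ R ∨ (¬S ∨ S) ∧ ¬R)
= (R ∨ ¬¬S ∧ ¬(¬¬P ∧ ¬P)) ∧ ¬(P ∨ P) ∧ (¬S ∨ S)   — distribution
= (R ∨ ¬¬S ∧ ¬(¬¬P ∧ ¬P)) ∧ ¬(P ∨ P)   — complement / identity
= (R ∨ S ∧ ¬(¬¬P ∧ ¬P)) ∧ ¬(P ∨ P)   — double negation
= (R ∨ S ∧ ¬(¬¬P ∧ ¬P)) ∧ ¬P   — idempotence
= (R ∨ S ∧ (¬P ∨ P)) ∧ ¬P   — De Morgan
= (R ∨ S) ∧ ¬P   — complement / identity

(R ∨ S) ∧ ¬P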